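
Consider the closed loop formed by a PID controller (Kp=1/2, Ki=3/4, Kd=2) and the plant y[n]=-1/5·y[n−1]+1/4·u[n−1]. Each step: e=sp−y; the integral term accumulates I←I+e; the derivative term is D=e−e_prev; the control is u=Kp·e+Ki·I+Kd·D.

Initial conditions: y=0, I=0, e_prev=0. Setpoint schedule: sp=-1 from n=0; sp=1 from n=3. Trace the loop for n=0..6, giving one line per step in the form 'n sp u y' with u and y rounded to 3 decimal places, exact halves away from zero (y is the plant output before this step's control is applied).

(exact arithmetic carried between steps; '≈' marks a value shown rounded to 6 d.p. or computed from one; I and e_prev carry over from the previous line; the table rounds u and y to 3 d.p., halves away from zero)
n=0: y=0, sp=-1, e=sp−y=-1; I=-1, D=e−e_prev=-1; u=1/2·(-1)+3/4·(-1)+2·(-1)=-3.25; next y=-1/5·0+1/4·(-3.25)=-0.8125
n=1: y=-0.8125, sp=-1, e=sp−y=-0.1875; I=-1.1875, D=e−e_prev=0.8125; u=1/2·(-0.1875)+3/4·(-1.1875)+2·0.8125=0.640625; next y=-1/5·(-0.8125)+1/4·0.640625≈0.322656
n=2: y≈0.322656, sp=-1, e=sp−y≈-1.322656; I≈-2.510156, D=e−e_prev≈-1.135156; u=1/2·(-1.322656)+3/4·(-2.510156)+2·(-1.135156)≈-4.814258; next y=-1/5·0.322656+1/4·(-4.814258)≈-1.268096
n=3: y≈-1.268096, sp=1, e=sp−y≈2.268096; I≈-0.242061, D=e−e_prev≈3.590752; u=1/2·2.268096+3/4·(-0.242061)+2·3.590752≈8.134006; next y=-1/5·(-1.268096)+1/4·8.134006≈2.287121
n=4: y≈2.287121, sp=1, e=sp−y≈-1.287121; I≈-1.529181, D=e−e_prev≈-3.555216; u=1/2·(-1.287121)+3/4·(-1.529181)+2·(-3.555216)≈-8.900879; next y=-1/5·2.287121+1/4·(-8.900879)≈-2.682644
n=5: y≈-2.682644, sp=1, e=sp−y≈3.682644; I≈2.153463, D=e−e_prev≈4.969765; u=1/2·3.682644+3/4·2.153463+2·4.969765≈13.395948; next y=-1/5·(-2.682644)+1/4·13.395948≈3.885516
n=6: y≈3.885516, sp=1, e=sp−y≈-2.885516; I≈-0.732053, D=e−e_prev≈-6.568160; u=1/2·(-2.885516)+3/4·(-0.732053)+2·(-6.568160)≈-15.128117; next y=-1/5·3.885516+1/4·(-15.128117)≈-4.559133

0 -1 -3.250 0.000
1 -1 0.641 -0.813
2 -1 -4.814 0.323
3 1 8.134 -1.268
4 1 -8.901 2.287
5 1 13.396 -2.683
6 1 -15.128 3.886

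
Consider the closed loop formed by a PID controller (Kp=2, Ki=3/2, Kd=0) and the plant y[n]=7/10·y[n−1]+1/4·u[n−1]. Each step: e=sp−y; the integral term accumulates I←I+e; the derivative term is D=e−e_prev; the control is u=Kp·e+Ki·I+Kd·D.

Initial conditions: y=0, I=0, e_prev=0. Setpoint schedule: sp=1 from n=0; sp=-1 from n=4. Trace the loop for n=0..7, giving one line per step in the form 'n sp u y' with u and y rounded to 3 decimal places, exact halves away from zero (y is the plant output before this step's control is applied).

0 1 3.500 0.000
1 1 1.938 0.875
2 1 1.348 1.097
3 1 1.175 1.105
4 -1 -5.850 1.067
5 -1 -2.712 -0.716
6 -1 -1.517 -1.179
7 -1 -1.159 -1.204

(exact arithmetic carried between steps; '≈' marks a value shown rounded to 6 d.p. or computed from one; I and e_prev carry over from the previous line; the table rounds u and y to 3 d.p., halves away from zero)
n=0: y=0, sp=1, e=sp−y=1; I=1, D=e−e_prev=1; u=2·1+3/2·1+0·1=3.5; next y=7/10·0+1/4·3.5=0.875
n=1: y=0.875, sp=1, e=sp−y=0.125; I=1.125, D=e−e_prev=-0.875; u=2·0.125+3/2·1.125+0·(-0.875)=1.9375; next y=7/10·0.875+1/4·1.9375=1.096875
n=2: y=1.096875, sp=1, e=sp−y=-0.096875; I=1.028125, D=e−e_prev=-0.221875; u=2·(-0.096875)+3/2·1.028125+0·(-0.221875)≈1.348438; next y=7/10·1.096875+1/4·1.348438≈1.104922
n=3: y≈1.104922, sp=1, e=sp−y≈-0.104922; I≈0.923203, D=e−e_prev≈-0.008047; u=2·(-0.104922)+3/2·0.923203+0·(-0.008047)≈1.174961; next y=7/10·1.104922+1/4·1.174961≈1.067186
n=4: y≈1.067186, sp=-1, e=sp−y≈-2.067186; I≈-1.143982, D=e−e_prev≈-1.962264; u=2·(-2.067186)+3/2·(-1.143982)+0·(-1.962264)≈-5.850345; next y=7/10·1.067186+1/4·(-5.850345)≈-0.715556
n=5: y≈-0.715556, sp=-1, e=sp−y≈-0.284444; I≈-1.428426, D=e−e_prev≈1.782742; u=2·(-0.284444)+3/2·(-1.428426)+0·1.782742≈-2.711527; next y=7/10·(-0.715556)+1/4·(-2.711527)≈-1.178771
n=6: y≈-1.178771, sp=-1, e=sp−y≈0.178771; I≈-1.249655, D=e−e_prev≈0.463215; u=2·0.178771+3/2·(-1.249655)+0·0.463215≈-1.516940; next y=7/10·(-1.178771)+1/4·(-1.516940)≈-1.204375
n=7: y≈-1.204375, sp=-1, e=sp−y≈0.204375; I≈-1.045280, D=e−e_prev≈0.025604; u=2·0.204375+3/2·(-1.045280)+0·0.025604≈-1.159171; next y=7/10·(-1.204375)+1/4·(-1.159171)≈-1.132855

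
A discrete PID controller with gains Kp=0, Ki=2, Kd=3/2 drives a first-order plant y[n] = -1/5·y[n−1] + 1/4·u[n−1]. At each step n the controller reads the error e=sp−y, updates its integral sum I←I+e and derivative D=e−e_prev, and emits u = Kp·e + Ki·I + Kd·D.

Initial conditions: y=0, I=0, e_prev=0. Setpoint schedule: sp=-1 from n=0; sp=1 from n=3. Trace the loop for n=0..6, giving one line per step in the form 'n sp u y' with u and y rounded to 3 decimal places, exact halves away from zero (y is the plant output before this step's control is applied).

0 -1 -3.500 0.000
1 -1 -0.938 -0.875
2 -1 -5.355 -0.059
3 1 5.423 -1.327
4 1 -5.142 1.621
5 1 9.346 -1.610
6 1 -5.220 2.658

(exact arithmetic carried between steps; '≈' marks a value shown rounded to 6 d.p. or computed from one; I and e_prev carry over from the previous line; the table rounds u and y to 3 d.p., halves away from zero)
n=0: y=0, sp=-1, e=sp−y=-1; I=-1, D=e−e_prev=-1; u=0·(-1)+2·(-1)+3/2·(-1)=-3.5; next y=-1/5·0+1/4·(-3.5)=-0.875
n=1: y=-0.875, sp=-1, e=sp−y=-0.125; I=-1.125, D=e−e_prev=0.875; u=0·(-0.125)+2·(-1.125)+3/2·0.875=-0.9375; next y=-1/5·(-0.875)+1/4·(-0.9375)=-0.059375
n=2: y=-0.059375, sp=-1, e=sp−y=-0.940625; I=-2.065625, D=e−e_prev=-0.815625; u=0·(-0.940625)+2·(-2.065625)+3/2·(-0.815625)≈-5.354688; next y=-1/5·(-0.059375)+1/4·(-5.354688)≈-1.326797
n=3: y≈-1.326797, sp=1, e=sp−y≈2.326797; I≈0.261172, D=e−e_prev≈3.267422; u=0·2.326797+2·0.261172+3/2·3.267422≈5.423477; next y=-1/5·(-1.326797)+1/4·5.423477≈1.621229
n=4: y≈1.621229, sp=1, e=sp−y≈-0.621229; I≈-0.360057, D=e−e_prev≈-2.948025; u=0·(-0.621229)+2·(-0.360057)+3/2·(-2.948025)≈-5.142151; next y=-1/5·1.621229+1/4·(-5.142151)≈-1.609784
n=5: y≈-1.609784, sp=1, e=sp−y≈2.609784; I≈2.249727, D=e−e_prev≈3.231012; u=0·2.609784+2·2.249727+3/2·3.231012≈9.345972; next y=-1/5·(-1.609784)+1/4·9.345972≈2.658450
n=6: y≈2.658450, sp=1, e=sp−y≈-1.658450; I≈0.591277, D=e−e_prev≈-4.268233; u=0·(-1.658450)+2·0.591277+3/2·(-4.268233)≈-5.219795; next y=-1/5·2.658450+1/4·(-5.219795)≈-1.836639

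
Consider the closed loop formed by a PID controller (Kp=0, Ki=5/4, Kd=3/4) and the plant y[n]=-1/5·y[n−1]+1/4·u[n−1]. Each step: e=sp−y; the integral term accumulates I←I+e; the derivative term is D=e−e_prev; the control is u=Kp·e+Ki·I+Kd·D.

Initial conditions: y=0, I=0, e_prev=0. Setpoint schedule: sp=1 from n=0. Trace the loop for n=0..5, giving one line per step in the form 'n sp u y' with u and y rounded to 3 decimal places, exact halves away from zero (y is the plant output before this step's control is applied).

0 1 2.000 0.000
1 1 1.500 0.500
2 1 2.950 0.275
3 1 2.873 0.683
4 1 3.777 0.582
5 1 3.732 0.828

(exact arithmetic carried between steps; '≈' marks a value shown rounded to 6 d.p. or computed from one; I and e_prev carry over from the previous line; the table rounds u and y to 3 d.p., halves away from zero)
n=0: y=0, sp=1, e=sp−y=1; I=1, D=e−e_prev=1; u=0·1+5/4·1+3/4·1=2; next y=-1/5·0+1/4·2=0.5
n=1: y=0.5, sp=1, e=sp−y=0.5; I=1.5, D=e−e_prev=-0.5; u=0·0.5+5/4·1.5+3/4·(-0.5)=1.5; next y=-1/5·0.5+1/4·1.5=0.275
n=2: y=0.275, sp=1, e=sp−y=0.725; I=2.225, D=e−e_prev=0.225; u=0·0.725+5/4·2.225+3/4·0.225=2.95; next y=-1/5·0.275+1/4·2.95=0.6825
n=3: y=0.6825, sp=1, e=sp−y=0.3175; I=2.5425, D=e−e_prev=-0.4075; u=0·0.3175+5/4·2.5425+3/4·(-0.4075)=2.8725; next y=-1/5·0.6825+1/4·2.8725=0.581625
n=4: y=0.581625, sp=1, e=sp−y=0.418375; I=2.960875, D=e−e_prev=0.100875; u=0·0.418375+5/4·2.960875+3/4·0.100875=3.77675; next y=-1/5·0.581625+1/4·3.77675≈0.827863
n=5: y≈0.827863, sp=1, e=sp−y≈0.172138; I≈3.133013, D=e−e_prev≈-0.246238; u=0·0.172138+5/4·3.133013+3/4·(-0.246238)≈3.731588; next y=-1/5·0.827863+1/4·3.731588≈0.767324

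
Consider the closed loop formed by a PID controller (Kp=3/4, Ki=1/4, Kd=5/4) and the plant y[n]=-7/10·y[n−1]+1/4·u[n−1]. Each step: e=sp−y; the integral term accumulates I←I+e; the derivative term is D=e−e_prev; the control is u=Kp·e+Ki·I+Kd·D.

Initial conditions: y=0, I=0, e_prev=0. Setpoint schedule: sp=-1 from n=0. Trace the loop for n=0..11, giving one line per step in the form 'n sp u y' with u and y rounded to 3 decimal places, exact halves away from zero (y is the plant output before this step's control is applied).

(exact arithmetic carried between steps; '≈' marks a value shown rounded to 6 d.p. or computed from one; I and e_prev carry over from the previous line; the table rounds u and y to 3 d.p., halves away from zero)
n=0: y=0, sp=-1, e=sp−y=-1; I=-1, D=e−e_prev=-1; u=3/4·(-1)+1/4·(-1)+5/4·(-1)=-2.25; next y=-7/10·0+1/4·(-2.25)=-0.5625
n=1: y=-0.5625, sp=-1, e=sp−y=-0.4375; I=-1.4375, D=e−e_prev=0.5625; u=3/4·(-0.4375)+1/4·(-1.4375)+5/4·0.5625=0.015625; next y=-7/10·(-0.5625)+1/4·0.015625≈0.397656
n=2: y≈0.397656, sp=-1, e=sp−y≈-1.397656; I≈-2.835156, D=e−e_prev≈-0.960156; u=3/4·(-1.397656)+1/4·(-2.835156)+5/4·(-0.960156)≈-2.957227; next y=-7/10·0.397656+1/4·(-2.957227)≈-1.017666
n=3: y≈-1.017666, sp=-1, e=sp−y≈0.017666; I≈-2.817490, D=e−e_prev≈1.415322; u=3/4·0.017666+1/4·(-2.817490)+5/4·1.415322≈1.078030; next y=-7/10·(-1.017666)+1/4·1.078030≈0.981874
n=4: y≈0.981874, sp=-1, e=sp−y≈-1.981874; I≈-4.799364, D=e−e_prev≈-1.999540; u=3/4·(-1.981874)+1/4·(-4.799364)+5/4·(-1.999540)≈-5.185671; next y=-7/10·0.981874+1/4·(-5.185671)≈-1.983729
n=5: y≈-1.983729, sp=-1, e=sp−y≈0.983729; I≈-3.815635, D=e−e_prev≈2.965603; u=3/4·0.983729+1/4·(-3.815635)+5/4·2.965603≈3.490892; next y=-7/10·(-1.983729)+1/4·3.490892≈2.261333
n=6: y≈2.261333, sp=-1, e=sp−y≈-3.261333; I≈-7.076968, D=e−e_prev≈-4.245063; u=3/4·(-3.261333)+1/4·(-7.076968)+5/4·(-4.245063)≈-9.521571; next y=-7/10·2.261333+1/4·(-9.521571)≈-3.963326
n=7: y≈-3.963326, sp=-1, e=sp−y≈2.963326; I≈-4.113642, D=e−e_prev≈6.224660; u=3/4·2.963326+1/4·(-4.113642)+5/4·6.224660≈8.974908; next y=-7/10·(-3.963326)+1/4·8.974908≈5.018055
n=8: y≈5.018055, sp=-1, e=sp−y≈-6.018055; I≈-10.131697, D=e−e_prev≈-8.981381; u=3/4·(-6.018055)+1/4·(-10.131697)+5/4·(-8.981381)≈-18.273193; next y=-7/10·5.018055+1/4·(-18.273193)≈-8.080937
n=9: y≈-8.080937, sp=-1, e=sp−y≈7.080937; I≈-3.050760, D=e−e_prev≈13.098992; u=3/4·7.080937+1/4·(-3.050760)+5/4·13.098992≈20.921753; next y=-7/10·(-8.080937)+1/4·20.921753≈10.887094
n=10: y≈10.887094, sp=-1, e=sp−y≈-11.887094; I≈-14.937855, D=e−e_prev≈-18.968031; u=3/4·(-11.887094)+1/4·(-14.937855)+5/4·(-18.968031)≈-36.359823; next y=-7/10·10.887094+1/4·(-36.359823)≈-16.710922
n=11: y≈-16.710922, sp=-1, e=sp−y≈15.710922; I≈0.773067, D=e−e_prev≈27.598016; u=3/4·15.710922+1/4·0.773067+5/4·27.598016≈46.473977; next y=-7/10·(-16.710922)+1/4·46.473977≈23.316139

0 -1 -2.250 0.000
1 -1 0.016 -0.563
2 -1 -2.957 0.398
3 -1 1.078 -1.018
4 -1 -5.186 0.982
5 -1 3.491 -1.984
6 -1 -9.522 2.261
7 -1 8.975 -3.963
8 -1 -18.273 5.018
9 -1 20.922 -8.081
10 -1 -36.360 10.887
11 -1 46.474 -16.711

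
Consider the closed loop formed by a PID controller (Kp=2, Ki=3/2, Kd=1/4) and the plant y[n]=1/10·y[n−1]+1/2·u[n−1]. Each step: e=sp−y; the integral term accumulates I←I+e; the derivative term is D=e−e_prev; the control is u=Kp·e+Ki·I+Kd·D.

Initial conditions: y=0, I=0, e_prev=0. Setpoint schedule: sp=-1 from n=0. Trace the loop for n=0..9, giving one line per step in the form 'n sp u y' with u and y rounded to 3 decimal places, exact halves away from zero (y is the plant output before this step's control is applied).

(exact arithmetic carried between steps; '≈' marks a value shown rounded to 6 d.p. or computed from one; I and e_prev carry over from the previous line; the table rounds u and y to 3 d.p., halves away from zero)
n=0: y=0, sp=-1, e=sp−y=-1; I=-1, D=e−e_prev=-1; u=2·(-1)+3/2·(-1)+1/4·(-1)=-3.75; next y=1/10·0+1/2·(-3.75)=-1.875
n=1: y=-1.875, sp=-1, e=sp−y=0.875; I=-0.125, D=e−e_prev=1.875; u=2·0.875+3/2·(-0.125)+1/4·1.875=2.03125; next y=1/10·(-1.875)+1/2·2.03125=0.828125
n=2: y=0.828125, sp=-1, e=sp−y=-1.828125; I=-1.953125, D=e−e_prev=-2.703125; u=2·(-1.828125)+3/2·(-1.953125)+1/4·(-2.703125)≈-7.261719; next y=1/10·0.828125+1/2·(-7.261719)≈-3.548047
n=3: y≈-3.548047, sp=-1, e=sp−y≈2.548047; I≈0.594922, D=e−e_prev≈4.376172; u=2·2.548047+3/2·0.594922+1/4·4.376172≈7.082520; next y=1/10·(-3.548047)+1/2·7.082520≈3.186455
n=4: y≈3.186455, sp=-1, e=sp−y≈-4.186455; I≈-3.591533, D=e−e_prev≈-6.734502; u=2·(-4.186455)+3/2·(-3.591533)+1/4·(-6.734502)≈-15.443835; next y=1/10·3.186455+1/2·(-15.443835)≈-7.403272
n=5: y≈-7.403272, sp=-1, e=sp−y≈6.403272; I≈2.811739, D=e−e_prev≈10.589727; u=2·6.403272+3/2·2.811739+1/4·10.589727≈19.671585; next y=1/10·(-7.403272)+1/2·19.671585≈9.095465
n=6: y≈9.095465, sp=-1, e=sp−y≈-10.095465; I≈-7.283726, D=e−e_prev≈-16.498737; u=2·(-10.095465)+3/2·(-7.283726)+1/4·(-16.498737)≈-35.241204; next y=1/10·9.095465+1/2·(-35.241204)≈-16.711055
n=7: y≈-16.711055, sp=-1, e=sp−y≈15.711055; I≈8.427329, D=e−e_prev≈25.806521; u=2·15.711055+3/2·8.427329+1/4·25.806521≈50.514735; next y=1/10·(-16.711055)+1/2·50.514735≈23.586262
n=8: y≈23.586262, sp=-1, e=sp−y≈-24.586262; I≈-16.158933, D=e−e_prev≈-40.297317; u=2·(-24.586262)+3/2·(-16.158933)+1/4·(-40.297317)≈-83.485252; next y=1/10·23.586262+1/2·(-83.485252)≈-39.384000
n=9: y≈-39.384000, sp=-1, e=sp−y≈38.384000; I≈22.225067, D=e−e_prev≈62.970262; u=2·38.384000+3/2·22.225067+1/4·62.970262≈125.848166; next y=1/10·(-39.384000)+1/2·125.848166≈58.985683

0 -1 -3.750 0.000
1 -1 2.031 -1.875
2 -1 -7.262 0.828
3 -1 7.083 -3.548
4 -1 -15.444 3.186
5 -1 19.672 -7.403
6 -1 -35.241 9.095
7 -1 50.515 -16.711
8 -1 -83.485 23.586
9 -1 125.848 -39.384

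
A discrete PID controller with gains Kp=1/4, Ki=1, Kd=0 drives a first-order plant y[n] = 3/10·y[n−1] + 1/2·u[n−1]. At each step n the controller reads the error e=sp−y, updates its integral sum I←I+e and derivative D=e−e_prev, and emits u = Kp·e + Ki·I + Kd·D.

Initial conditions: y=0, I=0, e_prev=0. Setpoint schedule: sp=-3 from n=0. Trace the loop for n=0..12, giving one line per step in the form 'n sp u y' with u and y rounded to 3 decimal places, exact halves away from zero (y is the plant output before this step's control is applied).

(exact arithmetic carried between steps; '≈' marks a value shown rounded to 6 d.p. or computed from one; I and e_prev carry over from the previous line; the table rounds u and y to 3 d.p., halves away from zero)
n=0: y=0, sp=-3, e=sp−y=-3; I=-3, D=e−e_prev=-3; u=1/4·(-3)+1·(-3)+0·(-3)=-3.75; next y=3/10·0+1/2·(-3.75)=-1.875
n=1: y=-1.875, sp=-3, e=sp−y=-1.125; I=-4.125, D=e−e_prev=1.875; u=1/4·(-1.125)+1·(-4.125)+0·1.875=-4.40625; next y=3/10·(-1.875)+1/2·(-4.40625)=-2.765625
n=2: y=-2.765625, sp=-3, e=sp−y=-0.234375; I=-4.359375, D=e−e_prev=0.890625; u=1/4·(-0.234375)+1·(-4.359375)+0·0.890625≈-4.417969; next y=3/10·(-2.765625)+1/2·(-4.417969)≈-3.038672
n=3: y≈-3.038672, sp=-3, e=sp−y≈0.038672; I≈-4.320703, D=e−e_prev≈0.273047; u=1/4·0.038672+1·(-4.320703)+0·0.273047≈-4.311035; next y=3/10·(-3.038672)+1/2·(-4.311035)≈-3.067119
n=4: y≈-3.067119, sp=-3, e=sp−y≈0.067119; I≈-4.253584, D=e−e_prev≈0.028447; u=1/4·0.067119+1·(-4.253584)+0·0.028447≈-4.236804; next y=3/10·(-3.067119)+1/2·(-4.236804)≈-3.038538
n=5: y≈-3.038538, sp=-3, e=sp−y≈0.038538; I≈-4.215046, D=e−e_prev≈-0.028581; u=1/4·0.038538+1·(-4.215046)+0·(-0.028581)≈-4.205412; next y=3/10·(-3.038538)+1/2·(-4.205412)≈-3.014267
n=6: y≈-3.014267, sp=-3, e=sp−y≈0.014267; I≈-4.200779, D=e−e_prev≈-0.024271; u=1/4·0.014267+1·(-4.200779)+0·(-0.024271)≈-4.197212; next y=3/10·(-3.014267)+1/2·(-4.197212)≈-3.002886
n=7: y≈-3.002886, sp=-3, e=sp−y≈0.002886; I≈-4.197893, D=e−e_prev≈-0.011381; u=1/4·0.002886+1·(-4.197893)+0·(-0.011381)≈-4.197171; next y=3/10·(-3.002886)+1/2·(-4.197171)≈-2.999451
n=8: y≈-2.999451, sp=-3, e=sp−y≈-0.000549; I≈-4.198441, D=e−e_prev≈-0.003435; u=1/4·(-0.000549)+1·(-4.198441)+0·(-0.003435)≈-4.198578; next y=3/10·(-2.999451)+1/2·(-4.198578)≈-2.999125
n=9: y≈-2.999125, sp=-3, e=sp−y≈-0.000875; I≈-4.199317, D=e−e_prev≈-0.000327; u=1/4·(-0.000875)+1·(-4.199317)+0·(-0.000327)≈-4.199535; next y=3/10·(-2.999125)+1/2·(-4.199535)≈-2.999505
n=10: y≈-2.999505, sp=-3, e=sp−y≈-0.000495; I≈-4.199812, D=e−e_prev≈0.000380; u=1/4·(-0.000495)+1·(-4.199812)+0·0.000380≈-4.199935; next y=3/10·(-2.999505)+1/2·(-4.199935)≈-2.999819
n=11: y≈-2.999819, sp=-3, e=sp−y≈-0.000181; I≈-4.199992, D=e−e_prev≈0.000314; u=1/4·(-0.000181)+1·(-4.199992)+0·0.000314≈-4.200038; next y=3/10·(-2.999819)+1/2·(-4.200038)≈-2.999965
n=12: y≈-2.999965, sp=-3, e=sp−y≈-0.000035; I≈-4.200028, D=e−e_prev≈0.000145; u=1/4·(-0.000035)+1·(-4.200028)+0·0.000145≈-4.200037; next y=3/10·(-2.999965)+1/2·(-4.200037)≈-3.000008

0 -3 -3.750 0.000
1 -3 -4.406 -1.875
2 -3 -4.418 -2.766
3 -3 -4.311 -3.039
4 -3 -4.237 -3.067
5 -3 -4.205 -3.039
6 -3 -4.197 -3.014
7 -3 -4.197 -3.003
8 -3 -4.199 -2.999
9 -3 -4.200 -2.999
10 -3 -4.200 -3.000
11 -3 -4.200 -3.000
12 -3 -4.200 -3.000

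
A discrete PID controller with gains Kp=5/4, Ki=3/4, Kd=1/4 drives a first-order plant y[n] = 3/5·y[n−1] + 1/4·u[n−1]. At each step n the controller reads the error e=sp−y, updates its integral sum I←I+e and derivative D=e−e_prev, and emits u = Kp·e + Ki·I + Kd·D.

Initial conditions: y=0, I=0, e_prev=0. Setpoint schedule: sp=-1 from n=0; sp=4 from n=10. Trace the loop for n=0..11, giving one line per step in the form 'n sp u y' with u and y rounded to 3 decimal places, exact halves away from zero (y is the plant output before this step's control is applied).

(exact arithmetic carried between steps; '≈' marks a value shown rounded to 6 d.p. or computed from one; I and e_prev carry over from the previous line; the table rounds u and y to 3 d.p., halves away from zero)
n=0: y=0, sp=-1, e=sp−y=-1; I=-1, D=e−e_prev=-1; u=5/4·(-1)+3/4·(-1)+1/4·(-1)=-2.25; next y=3/5·0+1/4·(-2.25)=-0.5625
n=1: y=-0.5625, sp=-1, e=sp−y=-0.4375; I=-1.4375, D=e−e_prev=0.5625; u=5/4·(-0.4375)+3/4·(-1.4375)+1/4·0.5625=-1.484375; next y=3/5·(-0.5625)+1/4·(-1.484375)≈-0.708594
n=2: y≈-0.708594, sp=-1, e=sp−y≈-0.291406; I≈-1.728906, D=e−e_prev≈0.146094; u=5/4·(-0.291406)+3/4·(-1.728906)+1/4·0.146094≈-1.624414; next y=3/5·(-0.708594)+1/4·(-1.624414)≈-0.831260
n=3: y≈-0.831260, sp=-1, e=sp−y≈-0.168740; I≈-1.897646, D=e−e_prev≈0.122666; u=5/4·(-0.168740)+3/4·(-1.897646)+1/4·0.122666≈-1.603494; next y=3/5·(-0.831260)+1/4·(-1.603494)≈-0.899629
n=4: y≈-0.899629, sp=-1, e=sp−y≈-0.100371; I≈-1.998017, D=e−e_prev≈0.068370; u=5/4·(-0.100371)+3/4·(-1.998017)+1/4·0.068370≈-1.606884; next y=3/5·(-0.899629)+1/4·(-1.606884)≈-0.941499
n=5: y≈-0.941499, sp=-1, e=sp−y≈-0.058501; I≈-2.056519, D=e−e_prev≈0.041869; u=5/4·(-0.058501)+3/4·(-2.056519)+1/4·0.041869≈-1.605048; next y=3/5·(-0.941499)+1/4·(-1.605048)≈-0.966161
n=6: y≈-0.966161, sp=-1, e=sp−y≈-0.033839; I≈-2.090357, D=e−e_prev≈0.024663; u=5/4·(-0.033839)+3/4·(-2.090357)+1/4·0.024663≈-1.603901; next y=3/5·(-0.966161)+1/4·(-1.603901)≈-0.980672
n=7: y≈-0.980672, sp=-1, e=sp−y≈-0.019328; I≈-2.109685, D=e−e_prev≈0.014511; u=5/4·(-0.019328)+3/4·(-2.109685)+1/4·0.014511≈-1.602796; next y=3/5·(-0.980672)+1/4·(-1.602796)≈-0.989102
n=8: y≈-0.989102, sp=-1, e=sp−y≈-0.010898; I≈-2.120583, D=e−e_prev≈0.008430; u=5/4·(-0.010898)+3/4·(-2.120583)+1/4·0.008430≈-1.601952; next y=3/5·(-0.989102)+1/4·(-1.601952)≈-0.993949
n=9: y≈-0.993949, sp=-1, e=sp−y≈-0.006051; I≈-2.126634, D=e−e_prev≈0.004847; u=5/4·(-0.006051)+3/4·(-2.126634)+1/4·0.004847≈-1.601327; next y=3/5·(-0.993949)+1/4·(-1.601327)≈-0.996701
n=10: y≈-0.996701, sp=4, e=sp−y≈4.996701; I≈2.870068, D=e−e_prev≈5.002752; u=5/4·4.996701+3/4·2.870068+1/4·5.002752≈9.649115; next y=3/5·(-0.996701)+1/4·9.649115≈1.814258
n=11: y≈1.814258, sp=4, e=sp−y≈2.185742; I≈5.055810, D=e−e_prev≈-2.810959; u=5/4·2.185742+3/4·5.055810+1/4·(-2.810959)≈5.821295; next y=3/5·1.814258+1/4·5.821295≈2.543879

0 -1 -2.250 0.000
1 -1 -1.484 -0.563
2 -1 -1.624 -0.709
3 -1 -1.603 -0.831
4 -1 -1.607 -0.900
5 -1 -1.605 -0.941
6 -1 -1.604 -0.966
7 -1 -1.603 -0.981
8 -1 -1.602 -0.989
9 -1 -1.601 -0.994
10 4 9.649 -0.997
11 4 5.821 1.814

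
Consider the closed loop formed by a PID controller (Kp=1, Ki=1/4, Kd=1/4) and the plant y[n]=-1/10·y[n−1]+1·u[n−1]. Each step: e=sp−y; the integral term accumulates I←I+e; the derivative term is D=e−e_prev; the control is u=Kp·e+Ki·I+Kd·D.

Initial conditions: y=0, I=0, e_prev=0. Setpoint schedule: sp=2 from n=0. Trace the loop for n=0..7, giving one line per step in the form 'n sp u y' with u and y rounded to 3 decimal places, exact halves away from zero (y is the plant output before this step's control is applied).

(exact arithmetic carried between steps; '≈' marks a value shown rounded to 6 d.p. or computed from one; I and e_prev carry over from the previous line; the table rounds u and y to 3 d.p., halves away from zero)
n=0: y=0, sp=2, e=sp−y=2; I=2, D=e−e_prev=2; u=1·2+1/4·2+1/4·2=3; next y=-1/10·0+1·3=3
n=1: y=3, sp=2, e=sp−y=-1; I=1, D=e−e_prev=-3; u=1·(-1)+1/4·1+1/4·(-3)=-1.5; next y=-1/10·3+1·(-1.5)=-1.8
n=2: y=-1.8, sp=2, e=sp−y=3.8; I=4.8, D=e−e_prev=4.8; u=1·3.8+1/4·4.8+1/4·4.8=6.2; next y=-1/10·(-1.8)+1·6.2=6.38
n=3: y=6.38, sp=2, e=sp−y=-4.38; I=0.42, D=e−e_prev=-8.18; u=1·(-4.38)+1/4·0.42+1/4·(-8.18)=-6.32; next y=-1/10·6.38+1·(-6.32)=-6.958
n=4: y=-6.958, sp=2, e=sp−y=8.958; I=9.378, D=e−e_prev=13.338; u=1·8.958+1/4·9.378+1/4·13.338=14.637; next y=-1/10·(-6.958)+1·14.637=15.3328
n=5: y=15.3328, sp=2, e=sp−y=-13.3328; I=-3.9548, D=e−e_prev=-22.2908; u=1·(-13.3328)+1/4·(-3.9548)+1/4·(-22.2908)=-19.8942; next y=-1/10·15.3328+1·(-19.8942)=-21.42748
n=6: y=-21.42748, sp=2, e=sp−y=23.42748; I=19.47268, D=e−e_prev=36.76028; u=1·23.42748+1/4·19.47268+1/4·36.76028=37.48572; next y=-1/10·(-21.42748)+1·37.48572=39.628468
n=7: y=39.628468, sp=2, e=sp−y=-37.628468; I=-18.155788, D=e−e_prev=-61.055948; u=1·(-37.628468)+1/4·(-18.155788)+1/4·(-61.055948)=-57.431402; next y=-1/10·39.628468+1·(-57.431402)≈-61.394249

0 2 3.000 0.000
1 2 -1.500 3.000
2 2 6.200 -1.800
3 2 -6.320 6.380
4 2 14.637 -6.958
5 2 -19.894 15.333
6 2 37.486 -21.427
7 2 -57.431 39.628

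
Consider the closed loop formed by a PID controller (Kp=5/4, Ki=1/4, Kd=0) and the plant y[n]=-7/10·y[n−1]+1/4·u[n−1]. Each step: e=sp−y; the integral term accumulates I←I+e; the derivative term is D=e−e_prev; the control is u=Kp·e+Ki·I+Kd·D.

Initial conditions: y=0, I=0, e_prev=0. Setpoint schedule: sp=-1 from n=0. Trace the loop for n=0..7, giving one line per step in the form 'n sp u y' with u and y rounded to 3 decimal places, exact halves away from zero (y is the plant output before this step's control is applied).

(exact arithmetic carried between steps; '≈' marks a value shown rounded to 6 d.p. or computed from one; I and e_prev carry over from the previous line; the table rounds u and y to 3 d.p., halves away from zero)
n=0: y=0, sp=-1, e=sp−y=-1; I=-1, D=e−e_prev=-1; u=5/4·(-1)+1/4·(-1)+0·(-1)=-1.5; next y=-7/10·0+1/4·(-1.5)=-0.375
n=1: y=-0.375, sp=-1, e=sp−y=-0.625; I=-1.625, D=e−e_prev=0.375; u=5/4·(-0.625)+1/4·(-1.625)+0·0.375=-1.1875; next y=-7/10·(-0.375)+1/4·(-1.1875)=-0.034375
n=2: y=-0.034375, sp=-1, e=sp−y=-0.965625; I=-2.590625, D=e−e_prev=-0.340625; u=5/4·(-0.965625)+1/4·(-2.590625)+0·(-0.340625)≈-1.854688; next y=-7/10·(-0.034375)+1/4·(-1.854688)≈-0.439609
n=3: y≈-0.439609, sp=-1, e=sp−y≈-0.560391; I≈-3.151016, D=e−e_prev≈0.405234; u=5/4·(-0.560391)+1/4·(-3.151016)+0·0.405234≈-1.488242; next y=-7/10·(-0.439609)+1/4·(-1.488242)≈-0.064334
n=4: y≈-0.064334, sp=-1, e=sp−y≈-0.935666; I≈-4.086682, D=e−e_prev≈-0.375275; u=5/4·(-0.935666)+1/4·(-4.086682)+0·(-0.375275)≈-2.191253; next y=-7/10·(-0.064334)+1/4·(-2.191253)≈-0.502779
n=5: y≈-0.502779, sp=-1, e=sp−y≈-0.497221; I≈-4.583902, D=e−e_prev≈0.438445; u=5/4·(-0.497221)+1/4·(-4.583902)+0·0.438445≈-1.767501; next y=-7/10·(-0.502779)+1/4·(-1.767501)≈-0.089930
n=6: y≈-0.089930, sp=-1, e=sp−y≈-0.910070; I≈-5.493972, D=e−e_prev≈-0.412850; u=5/4·(-0.910070)+1/4·(-5.493972)+0·(-0.412850)≈-2.511081; next y=-7/10·(-0.089930)+1/4·(-2.511081)≈-0.564819
n=7: y≈-0.564819, sp=-1, e=sp−y≈-0.435181; I≈-5.929153, D=e−e_prev≈0.474890; u=5/4·(-0.435181)+1/4·(-5.929153)+0·0.474890≈-2.026264; next y=-7/10·(-0.564819)+1/4·(-2.026264)≈-0.111192

0 -1 -1.500 0.000
1 -1 -1.188 -0.375
2 -1 -1.855 -0.034
3 -1 -1.488 -0.440
4 -1 -2.191 -0.064
5 -1 -1.768 -0.503
6 -1 -2.511 -0.090
7 -1 -2.026 -0.565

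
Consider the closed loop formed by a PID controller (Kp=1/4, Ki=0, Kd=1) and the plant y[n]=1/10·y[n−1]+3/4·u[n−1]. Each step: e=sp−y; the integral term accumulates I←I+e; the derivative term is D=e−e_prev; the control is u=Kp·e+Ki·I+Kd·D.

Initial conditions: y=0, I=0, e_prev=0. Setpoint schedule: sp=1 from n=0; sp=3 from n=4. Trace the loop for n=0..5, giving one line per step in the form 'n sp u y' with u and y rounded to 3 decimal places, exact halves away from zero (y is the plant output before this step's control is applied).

(exact arithmetic carried between steps; '≈' marks a value shown rounded to 6 d.p. or computed from one; I and e_prev carry over from the previous line; the table rounds u and y to 3 d.p., halves away from zero)
n=0: y=0, sp=1, e=sp−y=1; I=1, D=e−e_prev=1; u=1/4·1+0·1+1·1=1.25; next y=1/10·0+3/4·1.25=0.9375
n=1: y=0.9375, sp=1, e=sp−y=0.0625; I=1.0625, D=e−e_prev=-0.9375; u=1/4·0.0625+0·1.0625+1·(-0.9375)=-0.921875; next y=1/10·0.9375+3/4·(-0.921875)≈-0.597656
n=2: y≈-0.597656, sp=1, e=sp−y≈1.597656; I≈2.660156, D=e−e_prev≈1.535156; u=1/4·1.597656+0·2.660156+1·1.535156≈1.934570; next y=1/10·(-0.597656)+3/4·1.934570≈1.391162
n=3: y≈1.391162, sp=1, e=sp−y≈-0.391162; I≈2.268994, D=e−e_prev≈-1.988818; u=1/4·(-0.391162)+0·2.268994+1·(-1.988818)≈-2.086609; next y=1/10·1.391162+3/4·(-2.086609)≈-1.425840
n=4: y≈-1.425840, sp=3, e=sp−y≈4.425840; I≈6.694835, D=e−e_prev≈4.817003; u=1/4·4.425840+0·6.694835+1·4.817003≈5.923463; next y=1/10·(-1.425840)+3/4·5.923463≈4.300013
n=5: y≈4.300013, sp=3, e=sp−y≈-1.300013; I≈5.394822, D=e−e_prev≈-5.725853; u=1/4·(-1.300013)+0·5.394822+1·(-5.725853)≈-6.050857; next y=1/10·4.300013+3/4·(-6.050857)≈-4.108141

0 1 1.250 0.000
1 1 -0.922 0.938
2 1 1.935 -0.598
3 1 -2.087 1.391
4 3 5.923 -1.426
5 3 -6.051 4.300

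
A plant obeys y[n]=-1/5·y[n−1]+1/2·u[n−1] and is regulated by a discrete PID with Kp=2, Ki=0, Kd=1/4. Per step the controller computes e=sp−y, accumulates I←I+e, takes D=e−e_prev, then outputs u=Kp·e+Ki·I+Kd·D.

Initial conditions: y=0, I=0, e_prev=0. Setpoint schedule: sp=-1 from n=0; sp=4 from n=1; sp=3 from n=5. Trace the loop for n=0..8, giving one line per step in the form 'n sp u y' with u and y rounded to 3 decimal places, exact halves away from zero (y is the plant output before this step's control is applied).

0 -1 -2.250 0.000
1 4 11.781 -1.125
2 4 -6.041 6.116
3 4 19.078 -4.244
4 4 -16.433 10.388
5 3 31.508 -10.294
6 3 -36.653 17.813
7 3 59.703 -21.889
8 3 -76.488 34.229

(exact arithmetic carried between steps; '≈' marks a value shown rounded to 6 d.p. or computed from one; I and e_prev carry over from the previous line; the table rounds u and y to 3 d.p., halves away from zero)
n=0: y=0, sp=-1, e=sp−y=-1; I=-1, D=e−e_prev=-1; u=2·(-1)+0·(-1)+1/4·(-1)=-2.25; next y=-1/5·0+1/2·(-2.25)=-1.125
n=1: y=-1.125, sp=4, e=sp−y=5.125; I=4.125, D=e−e_prev=6.125; u=2·5.125+0·4.125+1/4·6.125=11.78125; next y=-1/5·(-1.125)+1/2·11.78125=6.115625
n=2: y=6.115625, sp=4, e=sp−y=-2.115625; I=2.009375, D=e−e_prev=-7.240625; u=2·(-2.115625)+0·2.009375+1/4·(-7.240625)≈-6.041406; next y=-1/5·6.115625+1/2·(-6.041406)≈-4.243828
n=3: y≈-4.243828, sp=4, e=sp−y≈8.243828; I≈10.253203, D=e−e_prev≈10.359453; u=2·8.243828+0·10.253203+1/4·10.359453≈19.077520; next y=-1/5·(-4.243828)+1/2·19.077520≈10.387525
n=4: y≈10.387525, sp=4, e=sp−y≈-6.387525; I≈3.865678, D=e−e_prev≈-14.631354; u=2·(-6.387525)+0·3.865678+1/4·(-14.631354)≈-16.432889; next y=-1/5·10.387525+1/2·(-16.432889)≈-10.293950
n=5: y≈-10.293950, sp=3, e=sp−y≈13.293950; I≈17.159627, D=e−e_prev≈19.681475; u=2·13.293950+0·17.159627+1/4·19.681475≈31.508268; next y=-1/5·(-10.293950)+1/2·31.508268≈17.812924
n=6: y≈17.812924, sp=3, e=sp−y≈-14.812924; I≈2.346703, D=e−e_prev≈-28.106874; u=2·(-14.812924)+0·2.346703+1/4·(-28.106874)≈-36.652566; next y=-1/5·17.812924+1/2·(-36.652566)≈-21.888868
n=7: y≈-21.888868, sp=3, e=sp−y≈24.888868; I≈27.235571, D=e−e_prev≈39.701792; u=2·24.888868+0·27.235571+1/4·39.701792≈59.703184; next y=-1/5·(-21.888868)+1/2·59.703184≈34.229366
n=8: y≈34.229366, sp=3, e=sp−y≈-31.229366; I≈-3.993794, D=e−e_prev≈-56.118234; u=2·(-31.229366)+0·(-3.993794)+1/4·(-56.118234)≈-76.488289; next y=-1/5·34.229366+1/2·(-76.488289)≈-45.090018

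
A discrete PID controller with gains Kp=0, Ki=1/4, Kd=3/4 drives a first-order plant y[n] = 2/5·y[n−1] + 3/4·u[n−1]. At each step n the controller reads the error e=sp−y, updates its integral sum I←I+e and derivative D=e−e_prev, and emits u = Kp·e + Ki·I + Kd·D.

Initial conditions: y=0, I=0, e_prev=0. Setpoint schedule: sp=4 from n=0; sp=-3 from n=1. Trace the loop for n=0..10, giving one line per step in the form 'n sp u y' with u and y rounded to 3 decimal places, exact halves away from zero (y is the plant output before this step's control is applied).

(exact arithmetic carried between steps; '≈' marks a value shown rounded to 6 d.p. or computed from one; I and e_prev carry over from the previous line; the table rounds u and y to 3 d.p., halves away from zero)
n=0: y=0, sp=4, e=sp−y=4; I=4, D=e−e_prev=4; u=0·4+1/4·4+3/4·4=4; next y=2/5·0+3/4·4=3
n=1: y=3, sp=-3, e=sp−y=-6; I=-2, D=e−e_prev=-10; u=0·(-6)+1/4·(-2)+3/4·(-10)=-8; next y=2/5·3+3/4·(-8)=-4.8
n=2: y=-4.8, sp=-3, e=sp−y=1.8; I=-0.2, D=e−e_prev=7.8; u=0·1.8+1/4·(-0.2)+3/4·7.8=5.8; next y=2/5·(-4.8)+3/4·5.8=2.43
n=3: y=2.43, sp=-3, e=sp−y=-5.43; I=-5.63, D=e−e_prev=-7.23; u=0·(-5.43)+1/4·(-5.63)+3/4·(-7.23)=-6.83; next y=2/5·2.43+3/4·(-6.83)=-4.1505
n=4: y=-4.1505, sp=-3, e=sp−y=1.1505; I=-4.4795, D=e−e_prev=6.5805; u=0·1.1505+1/4·(-4.4795)+3/4·6.5805=3.8155; next y=2/5·(-4.1505)+3/4·3.8155=1.201425
n=5: y=1.201425, sp=-3, e=sp−y=-4.201425; I=-8.680925, D=e−e_prev=-5.351925; u=0·(-4.201425)+1/4·(-8.680925)+3/4·(-5.351925)=-6.184175; next y=2/5·1.201425+3/4·(-6.184175)≈-4.157561
n=6: y≈-4.157561, sp=-3, e=sp−y≈1.157561; I≈-7.523364, D=e−e_prev≈5.358986; u=0·1.157561+1/4·(-7.523364)+3/4·5.358986≈2.138399; next y=2/5·(-4.157561)+3/4·2.138399≈-0.059225
n=7: y≈-0.059225, sp=-3, e=sp−y≈-2.940775; I≈-10.464138, D=e−e_prev≈-4.098336; u=0·(-2.940775)+1/4·(-10.464138)+3/4·(-4.098336)≈-5.689786; next y=2/5·(-0.059225)+3/4·(-5.689786)≈-4.291030
n=8: y≈-4.291030, sp=-3, e=sp−y≈1.291030; I≈-9.173108, D=e−e_prev≈4.231805; u=0·1.291030+1/4·(-9.173108)+3/4·4.231805≈0.880576; next y=2/5·(-4.291030)+3/4·0.880576≈-1.055980
n=9: y≈-1.055980, sp=-3, e=sp−y≈-1.944020; I≈-11.117129, D=e−e_prev≈-3.235050; u=0·(-1.944020)+1/4·(-11.117129)+3/4·(-3.235050)≈-5.205570; next y=2/5·(-1.055980)+3/4·(-5.205570)≈-4.326569
n=10: y≈-4.326569, sp=-3, e=sp−y≈1.326569; I≈-9.790559, D=e−e_prev≈3.270590; u=0·1.326569+1/4·(-9.790559)+3/4·3.270590≈0.005302; next y=2/5·(-4.326569)+3/4·0.005302≈-1.726651

0 4 4.000 0.000
1 -3 -8.000 3.000
2 -3 5.800 -4.800
3 -3 -6.830 2.430
4 -3 3.816 -4.151
5 -3 -6.184 1.201
6 -3 2.138 -4.158
7 -3 -5.690 -0.059
8 -3 0.881 -4.291
9 -3 -5.206 -1.056
10 -3 0.005 -4.327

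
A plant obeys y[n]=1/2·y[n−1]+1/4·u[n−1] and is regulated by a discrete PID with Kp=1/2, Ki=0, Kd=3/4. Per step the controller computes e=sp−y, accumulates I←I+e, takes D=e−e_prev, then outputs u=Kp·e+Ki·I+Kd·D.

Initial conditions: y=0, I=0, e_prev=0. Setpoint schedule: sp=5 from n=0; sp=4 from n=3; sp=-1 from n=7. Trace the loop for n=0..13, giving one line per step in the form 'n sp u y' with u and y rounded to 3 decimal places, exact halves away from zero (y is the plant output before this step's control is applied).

(exact arithmetic carried between steps; '≈' marks a value shown rounded to 6 d.p. or computed from one; I and e_prev carry over from the previous line; the table rounds u and y to 3 d.p., halves away from zero)
n=0: y=0, sp=5, e=sp−y=5; I=5, D=e−e_prev=5; u=1/2·5+0·5+3/4·5=6.25; next y=1/2·0+1/4·6.25=1.5625
n=1: y=1.5625, sp=5, e=sp−y=3.4375; I=8.4375, D=e−e_prev=-1.5625; u=1/2·3.4375+0·8.4375+3/4·(-1.5625)=0.546875; next y=1/2·1.5625+1/4·0.546875≈0.917969
n=2: y≈0.917969, sp=5, e=sp−y≈4.082031; I≈12.519531, D=e−e_prev≈0.644531; u=1/2·4.082031+0·12.519531+3/4·0.644531≈2.524414; next y=1/2·0.917969+1/4·2.524414≈1.090088
n=3: y≈1.090088, sp=4, e=sp−y≈2.909912; I≈15.429443, D=e−e_prev≈-1.172119; u=1/2·2.909912+0·15.429443+3/4·(-1.172119)≈0.575867; next y=1/2·1.090088+1/4·0.575867≈0.689011
n=4: y≈0.689011, sp=4, e=sp−y≈3.310989; I≈18.740433, D=e−e_prev≈0.401077; u=1/2·3.310989+0·18.740433+3/4·0.401077≈1.956303; next y=1/2·0.689011+1/4·1.956303≈0.833581
n=5: y≈0.833581, sp=4, e=sp−y≈3.166419; I≈21.906852, D=e−e_prev≈-0.144570; u=1/2·3.166419+0·21.906852+3/4·(-0.144570)≈1.474782; next y=1/2·0.833581+1/4·1.474782≈0.785486
n=6: y≈0.785486, sp=4, e=sp−y≈3.214514; I≈25.121366, D=e−e_prev≈0.048095; u=1/2·3.214514+0·25.121366+3/4·0.048095≈1.643328; next y=1/2·0.785486+1/4·1.643328≈0.803575
n=7: y≈0.803575, sp=-1, e=sp−y≈-1.803575; I≈23.317791, D=e−e_prev≈-5.018089; u=1/2·(-1.803575)+0·23.317791+3/4·(-5.018089)≈-4.665354; next y=1/2·0.803575+1/4·(-4.665354)≈-0.764551
n=8: y≈-0.764551, sp=-1, e=sp−y≈-0.235449; I≈23.082342, D=e−e_prev≈1.568126; u=1/2·(-0.235449)+0·23.082342+3/4·1.568126≈1.058370; next y=1/2·(-0.764551)+1/4·1.058370≈-0.117683
n=9: y≈-0.117683, sp=-1, e=sp−y≈-0.882317; I≈22.200025, D=e−e_prev≈-0.646868; u=1/2·(-0.882317)+0·22.200025+3/4·(-0.646868)≈-0.926310; next y=1/2·(-0.117683)+1/4·(-0.926310)≈-0.290419
n=10: y≈-0.290419, sp=-1, e=sp−y≈-0.709581; I≈21.490444, D=e−e_prev≈0.172736; u=1/2·(-0.709581)+0·21.490444+3/4·0.172736≈-0.225239; next y=1/2·(-0.290419)+1/4·(-0.225239)≈-0.201519
n=11: y≈-0.201519, sp=-1, e=sp−y≈-0.798481; I≈20.691963, D=e−e_prev≈-0.088900; u=1/2·(-0.798481)+0·20.691963+3/4·(-0.088900)≈-0.465915; next y=1/2·(-0.201519)+1/4·(-0.465915)≈-0.217238
n=12: y≈-0.217238, sp=-1, e=sp−y≈-0.782762; I≈19.909201, D=e−e_prev≈0.015719; u=1/2·(-0.782762)+0·19.909201+3/4·0.015719≈-0.379591; next y=1/2·(-0.217238)+1/4·(-0.379591)≈-0.203517
n=13: y≈-0.203517, sp=-1, e=sp−y≈-0.796483; I≈19.112718, D=e−e_prev≈-0.013721; u=1/2·(-0.796483)+0·19.112718+3/4·(-0.013721)≈-0.408532; next y=1/2·(-0.203517)+1/4·(-0.408532)≈-0.203892

0 5 6.250 0.000
1 5 0.547 1.563
2 5 2.524 0.918
3 4 0.576 1.090
4 4 1.956 0.689
5 4 1.475 0.834
6 4 1.643 0.785
7 -1 -4.665 0.804
8 -1 1.058 -0.765
9 -1 -0.926 -0.118
10 -1 -0.225 -0.290
11 -1 -0.466 -0.202
12 -1 -0.380 -0.217
13 -1 -0.409 -0.204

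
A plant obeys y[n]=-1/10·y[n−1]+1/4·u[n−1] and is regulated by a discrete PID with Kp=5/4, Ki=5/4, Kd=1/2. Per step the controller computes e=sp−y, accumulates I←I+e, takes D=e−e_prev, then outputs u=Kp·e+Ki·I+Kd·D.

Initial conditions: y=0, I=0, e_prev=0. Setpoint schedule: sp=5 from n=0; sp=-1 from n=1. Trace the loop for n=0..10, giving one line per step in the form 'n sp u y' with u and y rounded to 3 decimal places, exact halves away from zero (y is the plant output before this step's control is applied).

0 5 15.000 0.000
1 -1 -10.500 3.750
2 -1 8.688 -3.000
3 -1 -8.603 2.472
4 -1 4.403 -2.398
5 -1 -7.500 1.340
6 -1 1.492 -2.009
7 -1 -6.670 0.574
8 -1 -0.450 -1.725
9 -1 -6.048 0.060
10 -1 -1.746 -1.518

(exact arithmetic carried between steps; '≈' marks a value shown rounded to 6 d.p. or computed from one; I and e_prev carry over from the previous line; the table rounds u and y to 3 d.p., halves away from zero)
n=0: y=0, sp=5, e=sp−y=5; I=5, D=e−e_prev=5; u=5/4·5+5/4·5+1/2·5=15; next y=-1/10·0+1/4·15=3.75
n=1: y=3.75, sp=-1, e=sp−y=-4.75; I=0.25, D=e−e_prev=-9.75; u=5/4·(-4.75)+5/4·0.25+1/2·(-9.75)=-10.5; next y=-1/10·3.75+1/4·(-10.5)=-3
n=2: y=-3, sp=-1, e=sp−y=2; I=2.25, D=e−e_prev=6.75; u=5/4·2+5/4·2.25+1/2·6.75=8.6875; next y=-1/10·(-3)+1/4·8.6875=2.471875
n=3: y=2.471875, sp=-1, e=sp−y=-3.471875; I=-1.221875, D=e−e_prev=-5.471875; u=5/4·(-3.471875)+5/4·(-1.221875)+1/2·(-5.471875)=-8.603125; next y=-1/10·2.471875+1/4·(-8.603125)≈-2.397969
n=4: y≈-2.397969, sp=-1, e=sp−y≈1.397969; I≈0.176094, D=e−e_prev≈4.869844; u=5/4·1.397969+5/4·0.176094+1/2·4.869844≈4.4025; next y=-1/10·(-2.397969)+1/4·4.4025≈1.340422
n=5: y≈1.340422, sp=-1, e=sp−y≈-2.340422; I≈-2.164328, D=e−e_prev≈-3.738391; u=5/4·(-2.340422)+5/4·(-2.164328)+1/2·(-3.738391)≈-7.500133; next y=-1/10·1.340422+1/4·(-7.500133)≈-2.009075
n=6: y≈-2.009075, sp=-1, e=sp−y≈1.009075; I≈-1.155253, D=e−e_prev≈3.349497; u=5/4·1.009075+5/4·(-1.155253)+1/2·3.349497≈1.492027; next y=-1/10·(-2.009075)+1/4·1.492027≈0.573914
n=7: y≈0.573914, sp=-1, e=sp−y≈-1.573914; I≈-2.729167, D=e−e_prev≈-2.582990; u=5/4·(-1.573914)+5/4·(-2.729167)+1/2·(-2.582990)≈-6.670346; next y=-1/10·0.573914+1/4·(-6.670346)≈-1.724978
n=8: y≈-1.724978, sp=-1, e=sp−y≈0.724978; I≈-2.004189, D=e−e_prev≈2.298892; u=5/4·0.724978+5/4·(-2.004189)+1/2·2.298892≈-0.449568; next y=-1/10·(-1.724978)+1/4·(-0.449568)≈0.060106
n=9: y≈0.060106, sp=-1, e=sp−y≈-1.060106; I≈-3.064295, D=e−e_prev≈-1.785084; u=5/4·(-1.060106)+5/4·(-3.064295)+1/2·(-1.785084)≈-6.048043; next y=-1/10·0.060106+1/4·(-6.048043)≈-1.518021
n=10: y≈-1.518021, sp=-1, e=sp−y≈0.518021; I≈-2.546274, D=e−e_prev≈1.578127; u=5/4·0.518021+5/4·(-2.546274)+1/2·1.578127≈-1.746252; next y=-1/10·(-1.518021)+1/4·(-1.746252)≈-0.284761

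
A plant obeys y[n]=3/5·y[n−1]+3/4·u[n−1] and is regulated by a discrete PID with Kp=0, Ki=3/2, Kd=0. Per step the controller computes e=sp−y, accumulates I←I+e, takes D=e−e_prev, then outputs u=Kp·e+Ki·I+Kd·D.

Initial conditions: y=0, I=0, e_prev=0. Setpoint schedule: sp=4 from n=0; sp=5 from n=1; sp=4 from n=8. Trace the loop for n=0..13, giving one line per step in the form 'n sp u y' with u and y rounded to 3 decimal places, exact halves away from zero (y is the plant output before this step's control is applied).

(exact arithmetic carried between steps; '≈' marks a value shown rounded to 6 d.p. or computed from one; I and e_prev carry over from the previous line; the table rounds u and y to 3 d.p., halves away from zero)
n=0: y=0, sp=4, e=sp−y=4; I=4, D=e−e_prev=4; u=0·4+3/2·4+0·4=6; next y=3/5·0+3/4·6=4.5
n=1: y=4.5, sp=5, e=sp−y=0.5; I=4.5, D=e−e_prev=-3.5; u=0·0.5+3/2·4.5+0·(-3.5)=6.75; next y=3/5·4.5+3/4·6.75=7.7625
n=2: y=7.7625, sp=5, e=sp−y=-2.7625; I=1.7375, D=e−e_prev=-3.2625; u=0·(-2.7625)+3/2·1.7375+0·(-3.2625)=2.60625; next y=3/5·7.7625+3/4·2.60625≈6.612188
n=3: y≈6.612188, sp=5, e=sp−y≈-1.612188; I≈0.125313, D=e−e_prev≈1.150313; u=0·(-1.612188)+3/2·0.125313+0·1.150313≈0.187969; next y=3/5·6.612188+3/4·0.187969≈4.108289
n=4: y≈4.108289, sp=5, e=sp−y≈0.891711; I≈1.017023, D=e−e_prev≈2.503898; u=0·0.891711+3/2·1.017023+0·2.503898≈1.525535; next y=3/5·4.108289+3/4·1.525535≈3.609125
n=5: y≈3.609125, sp=5, e=sp−y≈1.390875; I≈2.407899, D=e−e_prev≈0.499164; u=0·1.390875+3/2·2.407899+0·0.499164≈3.611848; next y=3/5·3.609125+3/4·3.611848≈4.874361
n=6: y≈4.874361, sp=5, e=sp−y≈0.125639; I≈2.533538, D=e−e_prev≈-1.265236; u=0·0.125639+3/2·2.533538+0·(-1.265236)≈3.800307; next y=3/5·4.874361+3/4·3.800307≈5.774847
n=7: y≈5.774847, sp=5, e=sp−y≈-0.774847; I≈1.758691, D=e−e_prev≈-0.900486; u=0·(-0.774847)+3/2·1.758691+0·(-0.900486)≈2.638037; next y=3/5·5.774847+3/4·2.638037≈5.443436
n=8: y≈5.443436, sp=4, e=sp−y≈-1.443436; I≈0.315256, D=e−e_prev≈-0.668589; u=0·(-1.443436)+3/2·0.315256+0·(-0.668589)≈0.472884; next y=3/5·5.443436+3/4·0.472884≈3.620724
n=9: y≈3.620724, sp=4, e=sp−y≈0.379276; I≈0.694532, D=e−e_prev≈1.822712; u=0·0.379276+3/2·0.694532+0·1.822712≈1.041798; next y=3/5·3.620724+3/4·1.041798≈2.953783
n=10: y≈2.953783, sp=4, e=sp−y≈1.046217; I≈1.740749, D=e−e_prev≈0.666941; u=0·1.046217+3/2·1.740749+0·0.666941≈2.611124; next y=3/5·2.953783+3/4·2.611124≈3.730612
n=11: y≈3.730612, sp=4, e=sp−y≈0.269388; I≈2.010137, D=e−e_prev≈-0.776830; u=0·0.269388+3/2·2.010137+0·(-0.776830)≈3.015205; next y=3/5·3.730612+3/4·3.015205≈4.499771
n=12: y≈4.499771, sp=4, e=sp−y≈-0.499771; I≈1.510366, D=e−e_prev≈-0.769159; u=0·(-0.499771)+3/2·1.510366+0·(-0.769159)≈2.265548; next y=3/5·4.499771+3/4·2.265548≈4.399024
n=13: y≈4.399024, sp=4, e=sp−y≈-0.399024; I≈1.111342, D=e−e_prev≈0.100747; u=0·(-0.399024)+3/2·1.111342+0·0.100747≈1.667012; next y=3/5·4.399024+3/4·1.667012≈3.889674

0 4 6.000 0.000
1 5 6.750 4.500
2 5 2.606 7.763
3 5 0.188 6.612
4 5 1.526 4.108
5 5 3.612 3.609
6 5 3.800 4.874
7 5 2.638 5.775
8 4 0.473 5.443
9 4 1.042 3.621
10 4 2.611 2.954
11 4 3.015 3.731
12 4 2.266 4.500
13 4 1.667 4.399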